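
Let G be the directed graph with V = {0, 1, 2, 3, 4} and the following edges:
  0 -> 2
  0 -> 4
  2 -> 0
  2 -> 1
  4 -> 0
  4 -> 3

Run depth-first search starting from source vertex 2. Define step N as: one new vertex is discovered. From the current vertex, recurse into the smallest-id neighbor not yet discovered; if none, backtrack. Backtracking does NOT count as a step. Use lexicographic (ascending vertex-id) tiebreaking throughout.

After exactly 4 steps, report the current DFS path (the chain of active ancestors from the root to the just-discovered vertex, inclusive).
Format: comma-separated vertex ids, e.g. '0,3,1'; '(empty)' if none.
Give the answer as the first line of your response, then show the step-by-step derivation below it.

2,0,4,3

step 1: discover 2; path=2; order=2
step 2: discover 0; path=2>0; order=2,0
step 3: discover 4; path=2>0>4; order=2,0,4
step 4: discover 3; path=2>0>4>3; order=2,0,4,3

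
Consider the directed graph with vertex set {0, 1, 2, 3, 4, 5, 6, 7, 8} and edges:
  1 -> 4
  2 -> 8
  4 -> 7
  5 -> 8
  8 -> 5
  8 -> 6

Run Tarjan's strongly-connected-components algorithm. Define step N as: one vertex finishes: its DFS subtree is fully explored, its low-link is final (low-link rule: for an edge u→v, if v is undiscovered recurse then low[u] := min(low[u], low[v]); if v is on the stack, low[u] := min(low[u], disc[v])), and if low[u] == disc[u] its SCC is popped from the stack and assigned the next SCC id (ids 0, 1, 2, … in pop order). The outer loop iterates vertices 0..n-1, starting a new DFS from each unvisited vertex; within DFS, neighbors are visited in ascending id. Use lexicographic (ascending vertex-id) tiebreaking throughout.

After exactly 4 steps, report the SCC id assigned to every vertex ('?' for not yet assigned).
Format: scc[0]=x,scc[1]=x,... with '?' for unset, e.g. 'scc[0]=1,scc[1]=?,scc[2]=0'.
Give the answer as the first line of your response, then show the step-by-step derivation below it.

scc[0]=0,scc[1]=3,scc[2]=?,scc[3]=?,scc[4]=2,scc[5]=?,scc[6]=?,scc[7]=1,scc[8]=?

step 1: low=(low[0]=0,low[1]=?,low[2]=?,low[3]=?,low[4]=?,low[5]=?,low[6]=?,low[7]=?,low[8]=?); scc=(scc[0]=0,scc[1]=?,scc[2]=?,scc[3]=?,scc[4]=?,scc[5]=?,scc[6]=?,scc[7]=?,scc[8]=?)
step 2: low=(low[0]=0,low[1]=1,low[2]=?,low[3]=?,low[4]=2,low[5]=?,low[6]=?,low[7]=3,low[8]=?); scc=(scc[0]=0,scc[1]=?,scc[2]=?,scc[3]=?,scc[4]=?,scc[5]=?,scc[6]=?,scc[7]=1,scc[8]=?)
step 3: low=(low[0]=0,low[1]=1,low[2]=?,low[3]=?,low[4]=2,low[5]=?,low[6]=?,low[7]=3,low[8]=?); scc=(scc[0]=0,scc[1]=?,scc[2]=?,scc[3]=?,scc[4]=2,scc[5]=?,scc[6]=?,scc[7]=1,scc[8]=?)
step 4: low=(low[0]=0,low[1]=1,low[2]=?,low[3]=?,low[4]=2,low[5]=?,low[6]=?,low[7]=3,low[8]=?); scc=(scc[0]=0,scc[1]=3,scc[2]=?,scc[3]=?,scc[4]=2,scc[5]=?,scc[6]=?,scc[7]=1,scc[8]=?)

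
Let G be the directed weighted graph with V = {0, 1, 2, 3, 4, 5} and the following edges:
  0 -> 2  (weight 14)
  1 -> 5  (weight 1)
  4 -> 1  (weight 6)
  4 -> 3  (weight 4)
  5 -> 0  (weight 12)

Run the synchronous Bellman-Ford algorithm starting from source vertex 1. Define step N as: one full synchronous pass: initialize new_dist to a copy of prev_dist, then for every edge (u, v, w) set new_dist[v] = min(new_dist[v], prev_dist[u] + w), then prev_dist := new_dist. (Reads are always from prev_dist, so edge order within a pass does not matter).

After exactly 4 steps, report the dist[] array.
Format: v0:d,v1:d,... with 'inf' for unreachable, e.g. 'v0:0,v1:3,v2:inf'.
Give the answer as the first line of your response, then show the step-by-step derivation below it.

v0:13,v1:0,v2:27,v3:inf,v4:inf,v5:1

step 1: dist = v0:inf,v1:0,v2:inf,v3:inf,v4:inf,v5:1
step 2: dist = v0:13,v1:0,v2:inf,v3:inf,v4:inf,v5:1
step 3: dist = v0:13,v1:0,v2:27,v3:inf,v4:inf,v5:1
step 4: dist = v0:13,v1:0,v2:27,v3:inf,v4:inf,v5:1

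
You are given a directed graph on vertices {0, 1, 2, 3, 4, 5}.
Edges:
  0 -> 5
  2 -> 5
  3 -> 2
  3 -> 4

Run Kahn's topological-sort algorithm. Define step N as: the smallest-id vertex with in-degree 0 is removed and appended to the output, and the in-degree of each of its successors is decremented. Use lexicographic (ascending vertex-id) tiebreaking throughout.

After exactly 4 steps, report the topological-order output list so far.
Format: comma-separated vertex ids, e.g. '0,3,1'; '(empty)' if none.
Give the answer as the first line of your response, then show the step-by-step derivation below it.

0,1,3,2

step 1: output 0; order=[0]; indeg=(0,0,1,0,1,1)
step 2: output 1; order=[0,1]; indeg=(0,0,1,0,1,1)
step 3: output 3; order=[0,1,3]; indeg=(0,0,0,0,0,1)
step 4: output 2; order=[0,1,3,2]; indeg=(0,0,0,0,0,0)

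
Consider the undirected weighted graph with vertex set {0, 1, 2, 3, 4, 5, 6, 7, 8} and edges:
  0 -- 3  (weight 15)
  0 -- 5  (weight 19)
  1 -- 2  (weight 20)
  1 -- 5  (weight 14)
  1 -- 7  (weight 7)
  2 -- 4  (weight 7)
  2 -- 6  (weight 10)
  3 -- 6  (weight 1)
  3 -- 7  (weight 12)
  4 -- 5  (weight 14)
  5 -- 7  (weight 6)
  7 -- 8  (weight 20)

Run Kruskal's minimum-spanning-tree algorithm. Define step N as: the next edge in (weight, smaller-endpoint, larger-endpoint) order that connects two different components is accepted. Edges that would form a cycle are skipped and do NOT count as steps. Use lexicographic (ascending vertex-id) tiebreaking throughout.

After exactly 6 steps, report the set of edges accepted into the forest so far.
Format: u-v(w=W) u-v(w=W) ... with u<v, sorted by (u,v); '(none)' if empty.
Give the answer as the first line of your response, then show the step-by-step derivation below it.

1-7(w=7) 2-4(w=7) 2-6(w=10) 3-6(w=1) 3-7(w=12) 5-7(w=6)

step 1: add edge 3-6 (w=1); MST = {3-6(w=1)}
step 2: add edge 5-7 (w=6); MST = {3-6(w=1) 5-7(w=6)}
step 3: add edge 1-7 (w=7); MST = {1-7(w=7) 3-6(w=1) 5-7(w=6)}
step 4: add edge 2-4 (w=7); MST = {1-7(w=7) 2-4(w=7) 3-6(w=1) 5-7(w=6)}
step 5: add edge 2-6 (w=10); MST = {1-7(w=7) 2-4(w=7) 2-6(w=10) 3-6(w=1) 5-7(w=6)}
step 6: add edge 3-7 (w=12); MST = {1-7(w=7) 2-4(w=7) 2-6(w=10) 3-6(w=1) 3-7(w=12) 5-7(w=6)}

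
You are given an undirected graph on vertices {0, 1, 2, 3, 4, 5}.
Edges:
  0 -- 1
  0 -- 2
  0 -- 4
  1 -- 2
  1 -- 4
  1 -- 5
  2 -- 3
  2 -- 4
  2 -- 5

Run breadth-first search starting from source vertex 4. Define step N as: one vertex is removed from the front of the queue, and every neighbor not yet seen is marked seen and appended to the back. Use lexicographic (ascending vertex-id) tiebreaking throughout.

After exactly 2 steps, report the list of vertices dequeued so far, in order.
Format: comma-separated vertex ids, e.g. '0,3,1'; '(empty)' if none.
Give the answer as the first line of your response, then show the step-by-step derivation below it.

4,0

step 1: dequeue 4; queue=[0,1,2]; order=4
step 2: dequeue 0; queue=[1,2]; order=4,0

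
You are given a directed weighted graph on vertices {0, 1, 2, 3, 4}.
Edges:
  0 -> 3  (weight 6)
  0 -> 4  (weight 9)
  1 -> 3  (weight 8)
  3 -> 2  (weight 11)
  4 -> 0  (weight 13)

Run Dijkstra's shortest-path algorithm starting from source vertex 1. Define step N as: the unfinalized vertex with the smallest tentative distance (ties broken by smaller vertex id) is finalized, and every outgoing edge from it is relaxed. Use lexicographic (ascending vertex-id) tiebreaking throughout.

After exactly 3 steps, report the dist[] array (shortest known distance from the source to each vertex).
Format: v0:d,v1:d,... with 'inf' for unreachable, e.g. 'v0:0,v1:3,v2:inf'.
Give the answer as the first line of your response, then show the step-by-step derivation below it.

v0:inf,v1:0,v2:19,v3:8,v4:inf

step 1: dist = v0:inf,v1:0,v2:inf,v3:8,v4:inf
step 2: dist = v0:inf,v1:0,v2:19,v3:8,v4:inf
step 3: dist = v0:inf,v1:0,v2:19,v3:8,v4:inf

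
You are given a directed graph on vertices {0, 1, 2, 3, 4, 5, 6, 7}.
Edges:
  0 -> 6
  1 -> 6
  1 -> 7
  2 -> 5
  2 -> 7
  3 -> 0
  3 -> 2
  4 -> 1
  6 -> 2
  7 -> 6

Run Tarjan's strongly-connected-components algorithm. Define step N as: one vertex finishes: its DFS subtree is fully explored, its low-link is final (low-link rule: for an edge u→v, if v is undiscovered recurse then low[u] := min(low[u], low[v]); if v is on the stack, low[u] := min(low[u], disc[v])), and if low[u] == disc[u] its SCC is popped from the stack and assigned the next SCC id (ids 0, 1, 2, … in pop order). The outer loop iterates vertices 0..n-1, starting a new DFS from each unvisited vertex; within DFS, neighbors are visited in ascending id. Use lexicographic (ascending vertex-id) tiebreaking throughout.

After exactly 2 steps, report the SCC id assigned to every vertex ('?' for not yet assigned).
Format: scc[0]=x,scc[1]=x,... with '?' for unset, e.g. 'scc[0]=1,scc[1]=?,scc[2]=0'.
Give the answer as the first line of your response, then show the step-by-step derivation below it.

scc[0]=?,scc[1]=?,scc[2]=?,scc[3]=?,scc[4]=?,scc[5]=0,scc[6]=?,scc[7]=?

step 1: low=(low[0]=0,low[1]=?,low[2]=2,low[3]=?,low[4]=?,low[5]=3,low[6]=1,low[7]=?); scc=(scc[0]=?,scc[1]=?,scc[2]=?,scc[3]=?,scc[4]=?,scc[5]=0,scc[6]=?,scc[7]=?)
step 2: low=(low[0]=0,low[1]=?,low[2]=2,low[3]=?,low[4]=?,low[5]=3,low[6]=1,low[7]=1); scc=(scc[0]=?,scc[1]=?,scc[2]=?,scc[3]=?,scc[4]=?,scc[5]=0,scc[6]=?,scc[7]=?)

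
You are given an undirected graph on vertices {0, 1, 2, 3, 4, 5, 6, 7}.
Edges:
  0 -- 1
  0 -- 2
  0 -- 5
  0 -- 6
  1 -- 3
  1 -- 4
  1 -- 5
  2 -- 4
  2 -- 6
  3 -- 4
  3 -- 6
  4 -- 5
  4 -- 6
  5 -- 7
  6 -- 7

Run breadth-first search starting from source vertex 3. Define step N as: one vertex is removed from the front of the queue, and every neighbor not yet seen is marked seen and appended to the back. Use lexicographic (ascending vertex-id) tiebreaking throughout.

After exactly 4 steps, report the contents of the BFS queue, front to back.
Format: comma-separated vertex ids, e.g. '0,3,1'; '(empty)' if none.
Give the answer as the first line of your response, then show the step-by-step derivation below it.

0,5,2,7

step 1: dequeue 3; queue=[1,4,6]; order=3
step 2: dequeue 1; queue=[4,6,0,5]; order=3,1
step 3: dequeue 4; queue=[6,0,5,2]; order=3,1,4
step 4: dequeue 6; queue=[0,5,2,7]; order=3,1,4,6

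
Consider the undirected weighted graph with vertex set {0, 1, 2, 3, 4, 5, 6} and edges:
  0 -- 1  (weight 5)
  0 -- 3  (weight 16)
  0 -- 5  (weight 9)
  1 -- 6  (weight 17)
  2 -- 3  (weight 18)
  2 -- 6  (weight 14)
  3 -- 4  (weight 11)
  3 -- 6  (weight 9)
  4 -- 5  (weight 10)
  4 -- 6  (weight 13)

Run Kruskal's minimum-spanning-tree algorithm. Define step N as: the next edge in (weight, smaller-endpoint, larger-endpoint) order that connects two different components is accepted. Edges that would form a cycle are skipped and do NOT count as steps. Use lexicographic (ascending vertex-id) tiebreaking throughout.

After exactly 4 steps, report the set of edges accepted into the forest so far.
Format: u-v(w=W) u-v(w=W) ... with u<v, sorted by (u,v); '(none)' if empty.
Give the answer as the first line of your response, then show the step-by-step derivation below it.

0-1(w=5) 0-5(w=9) 3-6(w=9) 4-5(w=10)

step 1: add edge 0-1 (w=5); MST = {0-1(w=5)}
step 2: add edge 0-5 (w=9); MST = {0-1(w=5) 0-5(w=9)}
step 3: add edge 3-6 (w=9); MST = {0-1(w=5) 0-5(w=9) 3-6(w=9)}
step 4: add edge 4-5 (w=10); MST = {0-1(w=5) 0-5(w=9) 3-6(w=9) 4-5(w=10)}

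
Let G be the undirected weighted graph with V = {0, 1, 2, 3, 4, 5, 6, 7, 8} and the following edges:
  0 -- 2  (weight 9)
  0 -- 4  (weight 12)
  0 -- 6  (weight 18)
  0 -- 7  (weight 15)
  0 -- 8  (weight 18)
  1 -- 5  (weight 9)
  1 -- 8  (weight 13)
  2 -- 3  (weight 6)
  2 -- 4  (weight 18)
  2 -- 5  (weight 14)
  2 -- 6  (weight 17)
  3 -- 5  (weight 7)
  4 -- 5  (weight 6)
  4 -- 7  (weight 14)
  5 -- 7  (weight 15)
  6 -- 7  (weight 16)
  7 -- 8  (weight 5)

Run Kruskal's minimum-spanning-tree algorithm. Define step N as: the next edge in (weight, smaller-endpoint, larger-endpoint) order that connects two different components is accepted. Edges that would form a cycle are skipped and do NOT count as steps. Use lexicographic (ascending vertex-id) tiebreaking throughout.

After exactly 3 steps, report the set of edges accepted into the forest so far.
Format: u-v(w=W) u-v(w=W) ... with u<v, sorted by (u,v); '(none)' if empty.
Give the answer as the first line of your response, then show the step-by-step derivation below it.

2-3(w=6) 4-5(w=6) 7-8(w=5)

step 1: add edge 7-8 (w=5); MST = {7-8(w=5)}
step 2: add edge 2-3 (w=6); MST = {2-3(w=6) 7-8(w=5)}
step 3: add edge 4-5 (w=6); MST = {2-3(w=6) 4-5(w=6) 7-8(w=5)}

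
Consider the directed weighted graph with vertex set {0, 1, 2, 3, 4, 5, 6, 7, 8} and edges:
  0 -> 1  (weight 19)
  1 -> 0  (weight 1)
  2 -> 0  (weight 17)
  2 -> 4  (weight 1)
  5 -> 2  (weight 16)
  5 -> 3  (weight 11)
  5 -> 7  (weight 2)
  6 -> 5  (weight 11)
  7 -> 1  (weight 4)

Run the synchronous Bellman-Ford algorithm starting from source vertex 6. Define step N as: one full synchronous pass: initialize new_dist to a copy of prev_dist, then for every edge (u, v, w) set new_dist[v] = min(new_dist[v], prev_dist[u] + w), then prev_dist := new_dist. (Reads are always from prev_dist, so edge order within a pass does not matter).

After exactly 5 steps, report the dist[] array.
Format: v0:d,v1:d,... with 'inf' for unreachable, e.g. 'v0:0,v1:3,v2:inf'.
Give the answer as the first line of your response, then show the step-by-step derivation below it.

v0:18,v1:17,v2:27,v3:22,v4:28,v5:11,v6:0,v7:13,v8:inf

step 1: dist = v0:inf,v1:inf,v2:inf,v3:inf,v4:inf,v5:11,v6:0,v7:inf,v8:inf
step 2: dist = v0:inf,v1:inf,v2:27,v3:22,v4:inf,v5:11,v6:0,v7:13,v8:inf
step 3: dist = v0:44,v1:17,v2:27,v3:22,v4:28,v5:11,v6:0,v7:13,v8:inf
step 4: dist = v0:18,v1:17,v2:27,v3:22,v4:28,v5:11,v6:0,v7:13,v8:inf
step 5: dist = v0:18,v1:17,v2:27,v3:22,v4:28,v5:11,v6:0,v7:13,v8:inf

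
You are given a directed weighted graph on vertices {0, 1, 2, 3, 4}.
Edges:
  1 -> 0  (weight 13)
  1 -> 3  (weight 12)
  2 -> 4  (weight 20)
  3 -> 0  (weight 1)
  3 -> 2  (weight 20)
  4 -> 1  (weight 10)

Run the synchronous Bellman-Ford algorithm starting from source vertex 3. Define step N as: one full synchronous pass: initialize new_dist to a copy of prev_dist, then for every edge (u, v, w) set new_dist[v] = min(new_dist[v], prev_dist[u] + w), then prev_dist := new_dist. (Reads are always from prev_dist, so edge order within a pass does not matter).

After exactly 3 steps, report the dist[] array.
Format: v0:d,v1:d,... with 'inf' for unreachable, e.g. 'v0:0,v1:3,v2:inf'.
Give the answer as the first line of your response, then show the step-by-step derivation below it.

v0:1,v1:50,v2:20,v3:0,v4:40

step 1: dist = v0:1,v1:inf,v2:20,v3:0,v4:inf
step 2: dist = v0:1,v1:inf,v2:20,v3:0,v4:40
step 3: dist = v0:1,v1:50,v2:20,v3:0,v4:40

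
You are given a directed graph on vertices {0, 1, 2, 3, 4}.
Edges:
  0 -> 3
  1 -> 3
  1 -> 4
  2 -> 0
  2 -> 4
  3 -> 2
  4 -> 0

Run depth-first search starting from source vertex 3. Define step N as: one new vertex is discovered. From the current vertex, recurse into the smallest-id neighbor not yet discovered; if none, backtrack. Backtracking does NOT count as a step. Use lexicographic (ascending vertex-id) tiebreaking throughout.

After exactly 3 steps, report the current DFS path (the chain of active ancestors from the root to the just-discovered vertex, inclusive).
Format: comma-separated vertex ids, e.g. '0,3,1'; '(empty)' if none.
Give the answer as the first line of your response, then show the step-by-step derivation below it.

3,2,0

step 1: discover 3; path=3; order=3
step 2: discover 2; path=3>2; order=3,2
step 3: discover 0; path=3>2>0; order=3,2,0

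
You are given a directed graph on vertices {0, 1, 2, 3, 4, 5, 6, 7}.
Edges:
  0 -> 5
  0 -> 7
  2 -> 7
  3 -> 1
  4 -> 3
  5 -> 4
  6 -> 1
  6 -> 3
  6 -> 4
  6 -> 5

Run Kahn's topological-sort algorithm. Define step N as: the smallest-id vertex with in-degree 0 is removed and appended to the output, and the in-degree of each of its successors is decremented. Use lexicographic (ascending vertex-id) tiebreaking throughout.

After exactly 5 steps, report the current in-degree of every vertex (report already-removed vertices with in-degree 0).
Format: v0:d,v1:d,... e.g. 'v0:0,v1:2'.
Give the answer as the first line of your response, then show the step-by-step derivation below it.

v0:0,v1:1,v2:0,v3:0,v4:0,v5:0,v6:0,v7:0

step 1: output 0; order=[0]; indeg=(0,2,0,2,2,1,0,1)
step 2: output 2; order=[0,2]; indeg=(0,2,0,2,2,1,0,0)
step 3: output 6; order=[0,2,6]; indeg=(0,1,0,1,1,0,0,0)
step 4: output 5; order=[0,2,6,5]; indeg=(0,1,0,1,0,0,0,0)
step 5: output 4; order=[0,2,6,5,4]; indeg=(0,1,0,0,0,0,0,0)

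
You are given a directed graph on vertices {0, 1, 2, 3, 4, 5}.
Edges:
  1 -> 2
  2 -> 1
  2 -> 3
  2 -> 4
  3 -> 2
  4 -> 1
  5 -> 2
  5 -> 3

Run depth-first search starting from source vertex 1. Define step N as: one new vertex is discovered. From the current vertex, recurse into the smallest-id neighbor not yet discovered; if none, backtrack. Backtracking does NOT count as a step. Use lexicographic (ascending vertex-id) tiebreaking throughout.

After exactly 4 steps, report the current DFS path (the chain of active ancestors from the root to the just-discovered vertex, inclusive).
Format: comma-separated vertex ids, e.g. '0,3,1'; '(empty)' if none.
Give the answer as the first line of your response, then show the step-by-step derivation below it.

1,2,4

step 1: discover 1; path=1; order=1
step 2: discover 2; path=1>2; order=1,2
step 3: discover 3; path=1>2>3; order=1,2,3
step 4: discover 4; path=1>2>4; order=1,2,3,4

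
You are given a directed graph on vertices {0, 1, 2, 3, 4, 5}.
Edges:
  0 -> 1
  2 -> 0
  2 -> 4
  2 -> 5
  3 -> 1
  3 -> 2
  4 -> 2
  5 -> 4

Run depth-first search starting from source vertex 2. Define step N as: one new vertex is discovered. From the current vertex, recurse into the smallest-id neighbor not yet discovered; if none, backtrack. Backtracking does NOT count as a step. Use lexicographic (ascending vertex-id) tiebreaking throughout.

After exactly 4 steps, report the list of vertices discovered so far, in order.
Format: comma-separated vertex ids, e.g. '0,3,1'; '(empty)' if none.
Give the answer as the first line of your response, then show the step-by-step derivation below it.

2,0,1,4

step 1: discover 2; path=2; order=2
step 2: discover 0; path=2>0; order=2,0
step 3: discover 1; path=2>0>1; order=2,0,1
step 4: discover 4; path=2>4; order=2,0,1,4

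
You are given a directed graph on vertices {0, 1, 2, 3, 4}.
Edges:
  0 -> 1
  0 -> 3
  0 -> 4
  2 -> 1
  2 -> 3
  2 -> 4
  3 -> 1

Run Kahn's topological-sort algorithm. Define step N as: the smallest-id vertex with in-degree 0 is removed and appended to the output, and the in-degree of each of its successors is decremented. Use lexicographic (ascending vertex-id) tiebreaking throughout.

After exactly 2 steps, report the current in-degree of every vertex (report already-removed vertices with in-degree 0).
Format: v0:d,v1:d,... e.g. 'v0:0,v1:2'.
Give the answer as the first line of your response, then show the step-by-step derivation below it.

v0:0,v1:1,v2:0,v3:0,v4:0

step 1: output 0; order=[0]; indeg=(0,2,0,1,1)
step 2: output 2; order=[0,2]; indeg=(0,1,0,0,0)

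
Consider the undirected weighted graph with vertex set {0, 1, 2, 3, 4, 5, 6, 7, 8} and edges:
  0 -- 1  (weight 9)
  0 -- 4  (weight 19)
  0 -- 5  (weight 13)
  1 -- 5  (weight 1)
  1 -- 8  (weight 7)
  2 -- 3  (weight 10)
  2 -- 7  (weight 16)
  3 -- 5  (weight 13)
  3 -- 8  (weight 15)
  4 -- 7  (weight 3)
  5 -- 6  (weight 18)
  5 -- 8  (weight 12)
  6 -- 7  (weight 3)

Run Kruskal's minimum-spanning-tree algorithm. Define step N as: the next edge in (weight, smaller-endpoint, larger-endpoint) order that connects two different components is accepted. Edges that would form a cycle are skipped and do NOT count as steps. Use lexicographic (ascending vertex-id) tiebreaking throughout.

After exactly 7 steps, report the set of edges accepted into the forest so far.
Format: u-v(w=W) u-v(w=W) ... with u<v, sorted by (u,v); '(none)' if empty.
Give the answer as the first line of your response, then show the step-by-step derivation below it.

0-1(w=9) 1-5(w=1) 1-8(w=7) 2-3(w=10) 3-5(w=13) 4-7(w=3) 6-7(w=3)

step 1: add edge 1-5 (w=1); MST = {1-5(w=1)}
step 2: add edge 4-7 (w=3); MST = {1-5(w=1) 4-7(w=3)}
step 3: add edge 6-7 (w=3); MST = {1-5(w=1) 4-7(w=3) 6-7(w=3)}
step 4: add edge 1-8 (w=7); MST = {1-5(w=1) 1-8(w=7) 4-7(w=3) 6-7(w=3)}
step 5: add edge 0-1 (w=9); MST = {0-1(w=9) 1-5(w=1) 1-8(w=7) 4-7(w=3) 6-7(w=3)}
step 6: add edge 2-3 (w=10); MST = {0-1(w=9) 1-5(w=1) 1-8(w=7) 2-3(w=10) 4-7(w=3) 6-7(w=3)}
step 7: add edge 3-5 (w=13); MST = {0-1(w=9) 1-5(w=1) 1-8(w=7) 2-3(w=10) 3-5(w=13) 4-7(w=3) 6-7(w=3)}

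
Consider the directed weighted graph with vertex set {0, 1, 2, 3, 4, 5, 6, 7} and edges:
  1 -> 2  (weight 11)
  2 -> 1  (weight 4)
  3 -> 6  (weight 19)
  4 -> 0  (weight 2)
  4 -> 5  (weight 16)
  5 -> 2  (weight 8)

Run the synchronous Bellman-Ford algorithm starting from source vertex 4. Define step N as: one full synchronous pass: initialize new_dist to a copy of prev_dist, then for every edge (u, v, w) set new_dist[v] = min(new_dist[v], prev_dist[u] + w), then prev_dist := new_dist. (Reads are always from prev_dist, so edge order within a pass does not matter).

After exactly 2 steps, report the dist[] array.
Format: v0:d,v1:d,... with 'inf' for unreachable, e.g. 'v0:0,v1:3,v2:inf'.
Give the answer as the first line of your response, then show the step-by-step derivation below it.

v0:2,v1:inf,v2:24,v3:inf,v4:0,v5:16,v6:inf,v7:inf

step 1: dist = v0:2,v1:inf,v2:inf,v3:inf,v4:0,v5:16,v6:inf,v7:inf
step 2: dist = v0:2,v1:inf,v2:24,v3:inf,v4:0,v5:16,v6:inf,v7:inf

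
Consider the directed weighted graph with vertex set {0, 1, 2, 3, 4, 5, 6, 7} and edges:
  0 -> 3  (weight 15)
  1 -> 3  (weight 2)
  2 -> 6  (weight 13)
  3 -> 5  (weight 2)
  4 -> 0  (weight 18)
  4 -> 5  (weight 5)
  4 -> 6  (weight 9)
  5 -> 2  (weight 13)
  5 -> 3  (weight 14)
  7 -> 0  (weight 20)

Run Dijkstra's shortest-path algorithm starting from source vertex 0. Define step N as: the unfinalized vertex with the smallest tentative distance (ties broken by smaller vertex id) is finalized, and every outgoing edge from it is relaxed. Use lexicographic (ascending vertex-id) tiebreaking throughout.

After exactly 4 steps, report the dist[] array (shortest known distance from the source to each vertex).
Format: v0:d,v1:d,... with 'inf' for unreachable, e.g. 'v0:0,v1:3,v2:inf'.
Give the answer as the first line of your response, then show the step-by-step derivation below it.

v0:0,v1:inf,v2:30,v3:15,v4:inf,v5:17,v6:43,v7:inf

step 1: dist = v0:0,v1:inf,v2:inf,v3:15,v4:inf,v5:inf,v6:inf,v7:inf
step 2: dist = v0:0,v1:inf,v2:inf,v3:15,v4:inf,v5:17,v6:inf,v7:inf
step 3: dist = v0:0,v1:inf,v2:30,v3:15,v4:inf,v5:17,v6:inf,v7:inf
step 4: dist = v0:0,v1:inf,v2:30,v3:15,v4:inf,v5:17,v6:43,v7:inf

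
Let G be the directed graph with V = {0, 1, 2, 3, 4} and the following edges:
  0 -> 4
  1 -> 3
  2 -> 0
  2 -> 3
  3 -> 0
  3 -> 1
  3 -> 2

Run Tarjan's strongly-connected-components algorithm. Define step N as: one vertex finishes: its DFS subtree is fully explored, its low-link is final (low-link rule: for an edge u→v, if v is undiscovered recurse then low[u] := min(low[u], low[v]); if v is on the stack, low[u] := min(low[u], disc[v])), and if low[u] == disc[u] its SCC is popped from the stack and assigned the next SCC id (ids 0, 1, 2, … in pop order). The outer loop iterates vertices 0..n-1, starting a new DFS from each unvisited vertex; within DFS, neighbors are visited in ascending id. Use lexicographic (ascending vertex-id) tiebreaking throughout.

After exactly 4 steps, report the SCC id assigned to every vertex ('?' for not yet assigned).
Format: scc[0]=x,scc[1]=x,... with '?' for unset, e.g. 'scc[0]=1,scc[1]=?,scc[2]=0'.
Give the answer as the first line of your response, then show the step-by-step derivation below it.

scc[0]=1,scc[1]=?,scc[2]=?,scc[3]=?,scc[4]=0

step 1: low=(low[0]=0,low[1]=?,low[2]=?,low[3]=?,low[4]=1); scc=(scc[0]=?,scc[1]=?,scc[2]=?,scc[3]=?,scc[4]=0)
step 2: low=(low[0]=0,low[1]=?,low[2]=?,low[3]=?,low[4]=1); scc=(scc[0]=1,scc[1]=?,scc[2]=?,scc[3]=?,scc[4]=0)
step 3: low=(low[0]=0,low[1]=2,low[2]=3,low[3]=2,low[4]=1); scc=(scc[0]=1,scc[1]=?,scc[2]=?,scc[3]=?,scc[4]=0)
step 4: low=(low[0]=0,low[1]=2,low[2]=3,low[3]=2,low[4]=1); scc=(scc[0]=1,scc[1]=?,scc[2]=?,scc[3]=?,scc[4]=0)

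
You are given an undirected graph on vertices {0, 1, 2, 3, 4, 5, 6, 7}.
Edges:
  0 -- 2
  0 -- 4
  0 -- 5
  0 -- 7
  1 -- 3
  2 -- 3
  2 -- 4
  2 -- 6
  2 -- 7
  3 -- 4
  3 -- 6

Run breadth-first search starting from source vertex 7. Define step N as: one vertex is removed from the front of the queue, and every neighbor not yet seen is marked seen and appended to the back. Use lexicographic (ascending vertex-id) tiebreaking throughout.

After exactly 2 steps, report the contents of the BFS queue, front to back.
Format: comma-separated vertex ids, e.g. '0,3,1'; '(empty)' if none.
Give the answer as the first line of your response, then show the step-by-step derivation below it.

2,4,5

step 1: dequeue 7; queue=[0,2]; order=7
step 2: dequeue 0; queue=[2,4,5]; order=7,0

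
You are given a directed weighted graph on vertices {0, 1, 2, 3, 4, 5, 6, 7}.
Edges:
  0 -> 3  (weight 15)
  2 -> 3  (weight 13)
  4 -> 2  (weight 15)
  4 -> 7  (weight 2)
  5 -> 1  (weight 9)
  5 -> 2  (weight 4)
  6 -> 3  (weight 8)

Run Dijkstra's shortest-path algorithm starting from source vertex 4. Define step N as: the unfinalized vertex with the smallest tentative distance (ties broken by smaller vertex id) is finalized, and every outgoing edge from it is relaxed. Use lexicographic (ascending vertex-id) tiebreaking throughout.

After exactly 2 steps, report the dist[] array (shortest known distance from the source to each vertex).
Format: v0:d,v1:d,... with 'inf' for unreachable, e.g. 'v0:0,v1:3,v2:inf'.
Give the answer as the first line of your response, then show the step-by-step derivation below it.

v0:inf,v1:inf,v2:15,v3:inf,v4:0,v5:inf,v6:inf,v7:2

step 1: dist = v0:inf,v1:inf,v2:15,v3:inf,v4:0,v5:inf,v6:inf,v7:2
step 2: dist = v0:inf,v1:inf,v2:15,v3:inf,v4:0,v5:inf,v6:inf,v7:2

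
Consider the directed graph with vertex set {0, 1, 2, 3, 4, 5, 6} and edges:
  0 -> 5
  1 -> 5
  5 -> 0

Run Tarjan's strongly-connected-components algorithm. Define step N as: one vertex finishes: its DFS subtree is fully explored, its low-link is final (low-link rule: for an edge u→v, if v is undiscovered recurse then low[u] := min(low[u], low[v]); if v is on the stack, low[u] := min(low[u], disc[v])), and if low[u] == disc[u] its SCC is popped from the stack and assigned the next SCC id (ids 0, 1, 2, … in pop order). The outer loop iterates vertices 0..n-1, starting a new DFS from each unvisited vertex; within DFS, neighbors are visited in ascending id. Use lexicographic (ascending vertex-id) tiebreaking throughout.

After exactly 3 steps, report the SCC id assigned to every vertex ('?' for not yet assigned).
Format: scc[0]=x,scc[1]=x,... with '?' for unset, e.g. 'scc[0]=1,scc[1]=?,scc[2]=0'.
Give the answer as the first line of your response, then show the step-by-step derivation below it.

scc[0]=0,scc[1]=1,scc[2]=?,scc[3]=?,scc[4]=?,scc[5]=0,scc[6]=?

step 1: low=(low[0]=0,low[1]=?,low[2]=?,low[3]=?,low[4]=?,low[5]=0,low[6]=?); scc=(scc[0]=?,scc[1]=?,scc[2]=?,scc[3]=?,scc[4]=?,scc[5]=?,scc[6]=?)
step 2: low=(low[0]=0,low[1]=?,low[2]=?,low[3]=?,low[4]=?,low[5]=0,low[6]=?); scc=(scc[0]=0,scc[1]=?,scc[2]=?,scc[3]=?,scc[4]=?,scc[5]=0,scc[6]=?)
step 3: low=(low[0]=0,low[1]=2,low[2]=?,low[3]=?,low[4]=?,low[5]=0,low[6]=?); scc=(scc[0]=0,scc[1]=1,scc[2]=?,scc[3]=?,scc[4]=?,scc[5]=0,scc[6]=?)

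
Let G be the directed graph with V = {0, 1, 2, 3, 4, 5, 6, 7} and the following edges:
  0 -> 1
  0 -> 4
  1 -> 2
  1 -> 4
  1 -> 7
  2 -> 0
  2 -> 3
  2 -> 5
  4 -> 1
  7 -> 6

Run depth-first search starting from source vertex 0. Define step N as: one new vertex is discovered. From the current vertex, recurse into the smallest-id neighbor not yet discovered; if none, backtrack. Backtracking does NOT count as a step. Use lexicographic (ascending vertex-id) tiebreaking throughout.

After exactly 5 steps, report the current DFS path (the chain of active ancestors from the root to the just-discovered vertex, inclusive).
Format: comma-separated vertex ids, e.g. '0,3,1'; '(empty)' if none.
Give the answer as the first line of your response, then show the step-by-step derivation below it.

0,1,2,5

step 1: discover 0; path=0; order=0
step 2: discover 1; path=0>1; order=0,1
step 3: discover 2; path=0>1>2; order=0,1,2
step 4: discover 3; path=0>1>2>3; order=0,1,2,3
step 5: discover 5; path=0>1>2>5; order=0,1,2,3,5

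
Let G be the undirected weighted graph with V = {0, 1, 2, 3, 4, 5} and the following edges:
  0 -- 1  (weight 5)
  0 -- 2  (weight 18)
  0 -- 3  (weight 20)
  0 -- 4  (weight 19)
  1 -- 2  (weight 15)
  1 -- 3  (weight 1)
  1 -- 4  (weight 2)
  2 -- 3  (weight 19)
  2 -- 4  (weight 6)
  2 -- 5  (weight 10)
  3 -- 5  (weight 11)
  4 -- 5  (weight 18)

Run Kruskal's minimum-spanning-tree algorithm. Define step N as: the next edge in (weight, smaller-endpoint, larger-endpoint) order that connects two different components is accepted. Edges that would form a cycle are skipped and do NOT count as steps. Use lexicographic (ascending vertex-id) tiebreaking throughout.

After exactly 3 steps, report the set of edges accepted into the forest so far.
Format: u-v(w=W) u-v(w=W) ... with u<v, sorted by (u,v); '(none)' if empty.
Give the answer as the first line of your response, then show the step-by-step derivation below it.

0-1(w=5) 1-3(w=1) 1-4(w=2)

step 1: add edge 1-3 (w=1); MST = {1-3(w=1)}
step 2: add edge 1-4 (w=2); MST = {1-3(w=1) 1-4(w=2)}
step 3: add edge 0-1 (w=5); MST = {0-1(w=5) 1-3(w=1) 1-4(w=2)}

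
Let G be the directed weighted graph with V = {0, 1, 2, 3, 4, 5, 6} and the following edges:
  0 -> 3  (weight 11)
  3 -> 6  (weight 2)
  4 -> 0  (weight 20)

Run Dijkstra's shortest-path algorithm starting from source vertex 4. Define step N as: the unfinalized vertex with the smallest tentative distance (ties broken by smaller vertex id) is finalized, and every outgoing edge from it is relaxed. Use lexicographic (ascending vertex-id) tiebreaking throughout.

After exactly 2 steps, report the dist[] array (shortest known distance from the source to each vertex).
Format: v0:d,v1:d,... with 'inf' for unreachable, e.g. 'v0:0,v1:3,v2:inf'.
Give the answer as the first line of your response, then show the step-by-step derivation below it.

v0:20,v1:inf,v2:inf,v3:31,v4:0,v5:inf,v6:inf

step 1: dist = v0:20,v1:inf,v2:inf,v3:inf,v4:0,v5:inf,v6:inf
step 2: dist = v0:20,v1:inf,v2:inf,v3:31,v4:0,v5:inf,v6:inf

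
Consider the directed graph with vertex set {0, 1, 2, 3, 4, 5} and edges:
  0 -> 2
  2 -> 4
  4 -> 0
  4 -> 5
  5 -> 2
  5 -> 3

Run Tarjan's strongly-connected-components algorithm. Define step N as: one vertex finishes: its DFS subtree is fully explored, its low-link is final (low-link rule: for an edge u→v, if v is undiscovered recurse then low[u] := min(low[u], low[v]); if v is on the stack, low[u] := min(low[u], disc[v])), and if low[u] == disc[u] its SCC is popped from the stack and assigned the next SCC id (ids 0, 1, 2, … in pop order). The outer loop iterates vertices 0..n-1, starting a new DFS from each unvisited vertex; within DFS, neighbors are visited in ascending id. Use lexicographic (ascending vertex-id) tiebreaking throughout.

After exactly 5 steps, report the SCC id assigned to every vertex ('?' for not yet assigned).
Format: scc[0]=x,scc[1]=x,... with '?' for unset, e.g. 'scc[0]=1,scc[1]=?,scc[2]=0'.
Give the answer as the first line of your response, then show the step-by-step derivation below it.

scc[0]=1,scc[1]=?,scc[2]=1,scc[3]=0,scc[4]=1,scc[5]=1

step 1: low=(low[0]=0,low[1]=?,low[2]=1,low[3]=4,low[4]=0,low[5]=1); scc=(scc[0]=?,scc[1]=?,scc[2]=?,scc[3]=0,scc[4]=?,scc[5]=?)
step 2: low=(low[0]=0,low[1]=?,low[2]=1,low[3]=4,low[4]=0,low[5]=1); scc=(scc[0]=?,scc[1]=?,scc[2]=?,scc[3]=0,scc[4]=?,scc[5]=?)
step 3: low=(low[0]=0,low[1]=?,low[2]=1,low[3]=4,low[4]=0,low[5]=1); scc=(scc[0]=?,scc[1]=?,scc[2]=?,scc[3]=0,scc[4]=?,scc[5]=?)
step 4: low=(low[0]=0,low[1]=?,low[2]=0,low[3]=4,low[4]=0,low[5]=1); scc=(scc[0]=?,scc[1]=?,scc[2]=?,scc[3]=0,scc[4]=?,scc[5]=?)
step 5: low=(low[0]=0,low[1]=?,low[2]=0,low[3]=4,low[4]=0,low[5]=1); scc=(scc[0]=1,scc[1]=?,scc[2]=1,scc[3]=0,scc[4]=1,scc[5]=1)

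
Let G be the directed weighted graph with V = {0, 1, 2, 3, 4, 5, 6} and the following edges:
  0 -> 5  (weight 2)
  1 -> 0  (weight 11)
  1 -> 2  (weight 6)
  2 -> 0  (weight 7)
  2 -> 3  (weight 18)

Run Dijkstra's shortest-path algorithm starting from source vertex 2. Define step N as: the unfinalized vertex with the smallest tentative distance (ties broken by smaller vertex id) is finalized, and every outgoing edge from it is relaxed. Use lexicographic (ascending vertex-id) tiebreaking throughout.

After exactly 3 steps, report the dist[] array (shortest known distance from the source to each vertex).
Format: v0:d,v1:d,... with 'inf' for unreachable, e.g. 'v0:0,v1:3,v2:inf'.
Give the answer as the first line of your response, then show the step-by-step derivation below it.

v0:7,v1:inf,v2:0,v3:18,v4:inf,v5:9,v6:inf

step 1: dist = v0:7,v1:inf,v2:0,v3:18,v4:inf,v5:inf,v6:inf
step 2: dist = v0:7,v1:inf,v2:0,v3:18,v4:inf,v5:9,v6:inf
step 3: dist = v0:7,v1:inf,v2:0,v3:18,v4:inf,v5:9,v6:inf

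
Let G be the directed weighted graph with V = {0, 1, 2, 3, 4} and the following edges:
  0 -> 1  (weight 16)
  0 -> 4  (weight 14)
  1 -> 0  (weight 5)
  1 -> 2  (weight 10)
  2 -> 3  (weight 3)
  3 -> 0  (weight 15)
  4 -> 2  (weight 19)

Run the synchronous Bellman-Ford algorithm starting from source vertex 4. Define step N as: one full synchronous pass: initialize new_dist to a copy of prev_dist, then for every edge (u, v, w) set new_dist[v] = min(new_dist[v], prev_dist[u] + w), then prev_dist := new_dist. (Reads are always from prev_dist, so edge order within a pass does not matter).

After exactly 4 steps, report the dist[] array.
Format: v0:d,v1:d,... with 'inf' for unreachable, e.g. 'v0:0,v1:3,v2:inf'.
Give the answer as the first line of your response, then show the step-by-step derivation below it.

v0:37,v1:53,v2:19,v3:22,v4:0

step 1: dist = v0:inf,v1:inf,v2:19,v3:inf,v4:0
step 2: dist = v0:inf,v1:inf,v2:19,v3:22,v4:0
step 3: dist = v0:37,v1:inf,v2:19,v3:22,v4:0
step 4: dist = v0:37,v1:53,v2:19,v3:22,v4:0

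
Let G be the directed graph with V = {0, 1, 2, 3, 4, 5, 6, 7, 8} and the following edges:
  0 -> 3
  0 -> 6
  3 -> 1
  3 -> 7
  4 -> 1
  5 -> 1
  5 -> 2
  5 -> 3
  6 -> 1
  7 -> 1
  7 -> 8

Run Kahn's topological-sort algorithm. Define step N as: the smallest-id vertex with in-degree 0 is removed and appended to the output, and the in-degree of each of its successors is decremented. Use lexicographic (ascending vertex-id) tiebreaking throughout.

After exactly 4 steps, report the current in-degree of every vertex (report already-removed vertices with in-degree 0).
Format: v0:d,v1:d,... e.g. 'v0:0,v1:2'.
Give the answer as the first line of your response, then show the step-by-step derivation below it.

v0:0,v1:3,v2:0,v3:0,v4:0,v5:0,v6:0,v7:1,v8:1

step 1: output 0; order=[0]; indeg=(0,5,1,1,0,0,0,1,1)
step 2: output 4; order=[0,4]; indeg=(0,4,1,1,0,0,0,1,1)
step 3: output 5; order=[0,4,5]; indeg=(0,3,0,0,0,0,0,1,1)
step 4: output 2; order=[0,4,5,2]; indeg=(0,3,0,0,0,0,0,1,1)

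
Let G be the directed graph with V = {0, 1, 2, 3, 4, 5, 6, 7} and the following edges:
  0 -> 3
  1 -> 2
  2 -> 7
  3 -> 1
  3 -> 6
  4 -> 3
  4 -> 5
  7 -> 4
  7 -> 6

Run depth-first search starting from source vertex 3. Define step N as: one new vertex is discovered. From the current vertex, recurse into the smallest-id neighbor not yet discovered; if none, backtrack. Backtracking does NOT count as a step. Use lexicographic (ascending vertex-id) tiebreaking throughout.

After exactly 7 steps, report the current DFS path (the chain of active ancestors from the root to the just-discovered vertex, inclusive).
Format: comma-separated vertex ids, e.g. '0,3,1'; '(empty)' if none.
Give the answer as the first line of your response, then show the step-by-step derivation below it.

3,1,2,7,6

step 1: discover 3; path=3; order=3
step 2: discover 1; path=3>1; order=3,1
step 3: discover 2; path=3>1>2; order=3,1,2
step 4: discover 7; path=3>1>2>7; order=3,1,2,7
step 5: discover 4; path=3>1>2>7>4; order=3,1,2,7,4
step 6: discover 5; path=3>1>2>7>4>5; order=3,1,2,7,4,5
step 7: discover 6; path=3>1>2>7>6; order=3,1,2,7,4,5,6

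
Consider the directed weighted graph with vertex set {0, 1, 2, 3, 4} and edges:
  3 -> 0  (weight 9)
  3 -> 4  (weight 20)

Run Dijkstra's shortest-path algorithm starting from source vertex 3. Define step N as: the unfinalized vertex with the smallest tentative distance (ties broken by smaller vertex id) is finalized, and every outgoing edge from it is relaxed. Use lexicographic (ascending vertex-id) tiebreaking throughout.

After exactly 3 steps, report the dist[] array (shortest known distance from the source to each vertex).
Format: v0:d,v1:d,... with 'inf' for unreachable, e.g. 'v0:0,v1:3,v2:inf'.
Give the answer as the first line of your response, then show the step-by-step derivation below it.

v0:9,v1:inf,v2:inf,v3:0,v4:20

step 1: dist = v0:9,v1:inf,v2:inf,v3:0,v4:20
step 2: dist = v0:9,v1:inf,v2:inf,v3:0,v4:20
step 3: dist = v0:9,v1:inf,v2:inf,v3:0,v4:20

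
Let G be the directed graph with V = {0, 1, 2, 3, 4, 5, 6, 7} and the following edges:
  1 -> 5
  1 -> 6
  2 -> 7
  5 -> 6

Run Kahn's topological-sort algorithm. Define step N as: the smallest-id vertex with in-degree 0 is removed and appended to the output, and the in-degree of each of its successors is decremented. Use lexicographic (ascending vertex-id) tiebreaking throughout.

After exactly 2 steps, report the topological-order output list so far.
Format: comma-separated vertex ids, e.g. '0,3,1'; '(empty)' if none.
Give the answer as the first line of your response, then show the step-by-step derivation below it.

0,1

step 1: output 0; order=[0]; indeg=(0,0,0,0,0,1,2,1)
step 2: output 1; order=[0,1]; indeg=(0,0,0,0,0,0,1,1)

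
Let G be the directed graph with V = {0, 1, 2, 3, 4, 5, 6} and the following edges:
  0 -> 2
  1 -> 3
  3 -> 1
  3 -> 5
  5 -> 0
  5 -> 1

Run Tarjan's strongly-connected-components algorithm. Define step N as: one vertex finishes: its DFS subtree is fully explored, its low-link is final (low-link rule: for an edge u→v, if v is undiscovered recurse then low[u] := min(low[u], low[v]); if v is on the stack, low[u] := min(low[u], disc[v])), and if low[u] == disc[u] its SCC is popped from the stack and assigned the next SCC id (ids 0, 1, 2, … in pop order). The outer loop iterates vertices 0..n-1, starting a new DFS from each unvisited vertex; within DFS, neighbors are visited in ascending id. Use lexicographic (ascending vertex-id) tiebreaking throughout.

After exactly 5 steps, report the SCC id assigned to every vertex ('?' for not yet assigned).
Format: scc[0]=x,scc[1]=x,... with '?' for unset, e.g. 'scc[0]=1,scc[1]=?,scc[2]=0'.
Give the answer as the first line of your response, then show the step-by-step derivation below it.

scc[0]=1,scc[1]=2,scc[2]=0,scc[3]=2,scc[4]=?,scc[5]=2,scc[6]=?

step 1: low=(low[0]=0,low[1]=?,low[2]=1,low[3]=?,low[4]=?,low[5]=?,low[6]=?); scc=(scc[0]=?,scc[1]=?,scc[2]=0,scc[3]=?,scc[4]=?,scc[5]=?,scc[6]=?)
step 2: low=(low[0]=0,low[1]=?,low[2]=1,low[3]=?,low[4]=?,low[5]=?,low[6]=?); scc=(scc[0]=1,scc[1]=?,scc[2]=0,scc[3]=?,scc[4]=?,scc[5]=?,scc[6]=?)
step 3: low=(low[0]=0,low[1]=2,low[2]=1,low[3]=2,low[4]=?,low[5]=2,low[6]=?); scc=(scc[0]=1,scc[1]=?,scc[2]=0,scc[3]=?,scc[4]=?,scc[5]=?,scc[6]=?)
step 4: low=(low[0]=0,low[1]=2,low[2]=1,low[3]=2,low[4]=?,low[5]=2,low[6]=?); scc=(scc[0]=1,scc[1]=?,scc[2]=0,scc[3]=?,scc[4]=?,scc[5]=?,scc[6]=?)
step 5: low=(low[0]=0,low[1]=2,low[2]=1,low[3]=2,low[4]=?,low[5]=2,low[6]=?); scc=(scc[0]=1,scc[1]=2,scc[2]=0,scc[3]=2,scc[4]=?,scc[5]=2,scc[6]=?)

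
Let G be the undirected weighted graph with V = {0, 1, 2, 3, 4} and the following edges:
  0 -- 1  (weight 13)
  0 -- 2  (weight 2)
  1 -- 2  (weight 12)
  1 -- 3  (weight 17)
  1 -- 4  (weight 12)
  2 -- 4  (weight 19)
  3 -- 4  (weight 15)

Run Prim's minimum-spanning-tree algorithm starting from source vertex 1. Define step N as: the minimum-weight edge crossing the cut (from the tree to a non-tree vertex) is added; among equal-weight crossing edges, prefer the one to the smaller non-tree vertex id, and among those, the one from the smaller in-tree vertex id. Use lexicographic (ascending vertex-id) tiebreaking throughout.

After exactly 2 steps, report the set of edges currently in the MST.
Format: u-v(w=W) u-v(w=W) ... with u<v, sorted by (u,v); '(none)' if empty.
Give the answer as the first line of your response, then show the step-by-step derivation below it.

0-2(w=2) 1-2(w=12)

step 1: add edge 1-2 (w=12); MST = {1-2(w=12)}
step 2: add edge 0-2 (w=2); MST = {0-2(w=2) 1-2(w=12)}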